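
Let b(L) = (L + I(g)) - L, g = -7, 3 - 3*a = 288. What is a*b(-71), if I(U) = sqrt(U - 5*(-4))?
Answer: -95*sqrt(13) ≈ -342.53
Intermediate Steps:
a = -95 (a = 1 - 1/3*288 = 1 - 96 = -95)
I(U) = sqrt(20 + U) (I(U) = sqrt(U + 20) = sqrt(20 + U))
b(L) = sqrt(13) (b(L) = (L + sqrt(20 - 7)) - L = (L + sqrt(13)) - L = sqrt(13))
a*b(-71) = -95*sqrt(13)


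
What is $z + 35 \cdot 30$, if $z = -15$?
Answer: $1035$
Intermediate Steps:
$z + 35 \cdot 30 = -15 + 35 \cdot 30 = -15 + 1050 = 1035$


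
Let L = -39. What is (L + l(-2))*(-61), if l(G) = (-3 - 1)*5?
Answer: 3599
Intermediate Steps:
l(G) = -20 (l(G) = -4*5 = -20)
(L + l(-2))*(-61) = (-39 - 20)*(-61) = -59*(-61) = 3599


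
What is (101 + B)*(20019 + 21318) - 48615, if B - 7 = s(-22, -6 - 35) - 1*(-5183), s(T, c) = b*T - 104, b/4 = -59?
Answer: 428988108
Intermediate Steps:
b = -236 (b = 4*(-59) = -236)
s(T, c) = -104 - 236*T (s(T, c) = -236*T - 104 = -104 - 236*T)
B = 10278 (B = 7 + ((-104 - 236*(-22)) - 1*(-5183)) = 7 + ((-104 + 5192) + 5183) = 7 + (5088 + 5183) = 7 + 10271 = 10278)
(101 + B)*(20019 + 21318) - 48615 = (101 + 10278)*(20019 + 21318) - 48615 = 10379*41337 - 48615 = 429036723 - 48615 = 428988108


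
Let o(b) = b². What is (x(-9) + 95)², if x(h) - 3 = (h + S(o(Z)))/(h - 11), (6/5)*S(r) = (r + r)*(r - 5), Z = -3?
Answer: 3644281/400 ≈ 9110.7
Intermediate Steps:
S(r) = 5*r*(-5 + r)/3 (S(r) = 5*((r + r)*(r - 5))/6 = 5*((2*r)*(-5 + r))/6 = 5*(2*r*(-5 + r))/6 = 5*r*(-5 + r)/3)
x(h) = 3 + (60 + h)/(-11 + h) (x(h) = 3 + (h + (5/3)*(-3)²*(-5 + (-3)²))/(h - 11) = 3 + (h + (5/3)*9*(-5 + 9))/(-11 + h) = 3 + (h + (5/3)*9*4)/(-11 + h) = 3 + (h + 60)/(-11 + h) = 3 + (60 + h)/(-11 + h))
(x(-9) + 95)² = ((27 + 4*(-9))/(-11 - 9) + 95)² = ((27 - 36)/(-20) + 95)² = (-1/20*(-9) + 95)² = (9/20 + 95)² = (1909/20)² = 3644281/400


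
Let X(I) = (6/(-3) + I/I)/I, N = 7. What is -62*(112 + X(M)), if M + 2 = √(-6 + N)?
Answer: -7006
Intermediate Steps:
M = -1 (M = -2 + √(-6 + 7) = -2 + √1 = -2 + 1 = -1)
X(I) = -1/I (X(I) = (6*(-⅓) + 1)/I = (-2 + 1)/I = -1/I)
-62*(112 + X(M)) = -62*(112 - 1/(-1)) = -62*(112 - 1*(-1)) = -62*(112 + 1) = -62*113 = -7006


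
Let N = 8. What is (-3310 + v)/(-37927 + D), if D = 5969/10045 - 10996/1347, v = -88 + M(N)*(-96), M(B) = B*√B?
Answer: 22988514885/256639024841 + 10391512320*√2/256639024841 ≈ 0.14684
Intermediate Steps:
M(B) = B^(3/2)
v = -88 - 1536*√2 (v = -88 + 8^(3/2)*(-96) = -88 + (16*√2)*(-96) = -88 - 1536*√2 ≈ -2260.2)
D = -102414577/13530615 (D = 5969*(1/10045) - 10996*1/1347 = 5969/10045 - 10996/1347 = -102414577/13530615 ≈ -7.5691)
(-3310 + v)/(-37927 + D) = (-3310 + (-88 - 1536*√2))/(-37927 - 102414577/13530615) = (-3398 - 1536*√2)/(-513278049682/13530615) = (-3398 - 1536*√2)*(-13530615/513278049682) = 22988514885/256639024841 + 10391512320*√2/256639024841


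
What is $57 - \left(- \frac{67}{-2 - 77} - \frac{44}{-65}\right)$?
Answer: $\frac{284864}{5135} \approx 55.475$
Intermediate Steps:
$57 - \left(- \frac{67}{-2 - 77} - \frac{44}{-65}\right) = 57 - \left(- \frac{67}{-2 - 77} - - \frac{44}{65}\right) = 57 - \left(- \frac{67}{-79} + \frac{44}{65}\right) = 57 - \left(\left(-67\right) \left(- \frac{1}{79}\right) + \frac{44}{65}\right) = 57 - \left(\frac{67}{79} + \frac{44}{65}\right) = 57 - \frac{7831}{5135} = \frac{284864}{5135}$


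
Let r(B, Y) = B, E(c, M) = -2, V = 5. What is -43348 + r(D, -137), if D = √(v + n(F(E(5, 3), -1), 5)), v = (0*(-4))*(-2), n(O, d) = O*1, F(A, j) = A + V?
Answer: -43348 + √3 ≈ -43346.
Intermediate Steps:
F(A, j) = 5 + A (F(A, j) = A + 5 = 5 + A)
n(O, d) = O
v = 0 (v = 0*(-2) = 0)
D = √3 (D = √(0 + (5 - 2)) = √(0 + 3) = √3 ≈ 1.7320)
-43348 + r(D, -137) = -43348 + √3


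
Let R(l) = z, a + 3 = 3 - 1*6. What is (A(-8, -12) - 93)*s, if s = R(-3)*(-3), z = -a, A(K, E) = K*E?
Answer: -54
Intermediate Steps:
A(K, E) = E*K
a = -6 (a = -3 + (3 - 1*6) = -3 + (3 - 6) = -3 - 3 = -6)
z = 6 (z = -1*(-6) = 6)
R(l) = 6
s = -18 (s = 6*(-3) = -18)
(A(-8, -12) - 93)*s = (-12*(-8) - 93)*(-18) = (96 - 93)*(-18) = 3*(-18) = -54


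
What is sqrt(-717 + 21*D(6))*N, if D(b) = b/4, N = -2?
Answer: -I*sqrt(2742) ≈ -52.364*I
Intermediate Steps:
D(b) = b/4 (D(b) = b*(1/4) = b/4)
sqrt(-717 + 21*D(6))*N = sqrt(-717 + 21*((1/4)*6))*(-2) = sqrt(-717 + 21*(3/2))*(-2) = sqrt(-717 + 63/2)*(-2) = sqrt(-1371/2)*(-2) = (I*sqrt(2742)/2)*(-2) = -I*sqrt(2742)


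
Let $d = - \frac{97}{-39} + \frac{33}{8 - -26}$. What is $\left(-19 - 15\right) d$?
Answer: $- \frac{4585}{39} \approx -117.56$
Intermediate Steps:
$d = \frac{4585}{1326}$ ($d = \left(-97\right) \left(- \frac{1}{39}\right) + \frac{33}{8 + 26} = \frac{97}{39} + \frac{33}{34} = \frac{4585}{1326} \approx 3.4578$)
$\left(-19 - 15\right) d = \left(-19 - 15\right) \frac{4585}{1326} = \left(-34\right) \frac{4585}{1326} = - \frac{4585}{39}$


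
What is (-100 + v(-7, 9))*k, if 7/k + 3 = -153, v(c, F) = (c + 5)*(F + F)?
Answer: 238/39 ≈ 6.1026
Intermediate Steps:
v(c, F) = 2*F*(5 + c) (v(c, F) = (5 + c)*(2*F) = 2*F*(5 + c))
k = -7/156 (k = 7/(-3 - 153) = 7/(-156) = 7*(-1/156) = -7/156 ≈ -0.044872)
(-100 + v(-7, 9))*k = (-100 + 2*9*(5 - 7))*(-7/156) = (-100 + 2*9*(-2))*(-7/156) = (-100 - 36)*(-7/156) = -136*(-7/156) = 238/39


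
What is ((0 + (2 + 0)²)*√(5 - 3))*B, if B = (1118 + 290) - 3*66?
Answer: 4840*√2 ≈ 6844.8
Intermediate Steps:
B = 1210 (B = 1408 - 198 = 1210)
((0 + (2 + 0)²)*√(5 - 3))*B = ((0 + (2 + 0)²)*√(5 - 3))*1210 = ((0 + 2²)*√2)*1210 = ((0 + 4)*√2)*1210 = (4*√2)*1210 = 4840*√2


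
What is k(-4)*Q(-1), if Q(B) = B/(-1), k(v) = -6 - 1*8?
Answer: -14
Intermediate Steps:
k(v) = -14 (k(v) = -6 - 8 = -14)
Q(B) = -B (Q(B) = B*(-1) = -B)
k(-4)*Q(-1) = -(-14)*(-1) = -14*1 = -14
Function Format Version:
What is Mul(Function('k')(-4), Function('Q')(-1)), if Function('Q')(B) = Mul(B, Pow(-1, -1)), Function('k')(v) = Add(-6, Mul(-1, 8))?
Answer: -14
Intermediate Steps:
Function('k')(v) = -14 (Function('k')(v) = Add(-6, -8) = -14)
Function('Q')(B) = Mul(-1, B) (Function('Q')(B) = Mul(B, -1) = Mul(-1, B))
Mul(Function('k')(-4), Function('Q')(-1)) = Mul(-14, Mul(-1, -1)) = Mul(-14, 1) = -14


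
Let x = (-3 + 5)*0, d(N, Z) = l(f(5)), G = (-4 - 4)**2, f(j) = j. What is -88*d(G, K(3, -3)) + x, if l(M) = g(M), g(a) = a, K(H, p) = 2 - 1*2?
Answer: -440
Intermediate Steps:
K(H, p) = 0 (K(H, p) = 2 - 2 = 0)
l(M) = M
G = 64 (G = (-8)**2 = 64)
d(N, Z) = 5
x = 0 (x = 2*0 = 0)
-88*d(G, K(3, -3)) + x = -88*5 + 0 = -440 + 0 = -440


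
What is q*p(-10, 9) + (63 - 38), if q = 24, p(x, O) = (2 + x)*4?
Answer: -743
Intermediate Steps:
p(x, O) = 8 + 4*x
q*p(-10, 9) + (63 - 38) = 24*(8 + 4*(-10)) + (63 - 38) = 24*(8 - 40) + 25 = 24*(-32) + 25 = -768 + 25 = -743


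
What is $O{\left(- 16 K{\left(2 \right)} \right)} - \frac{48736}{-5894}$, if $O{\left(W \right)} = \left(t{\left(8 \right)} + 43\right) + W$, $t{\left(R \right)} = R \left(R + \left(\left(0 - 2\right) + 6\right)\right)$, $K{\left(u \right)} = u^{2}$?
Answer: $\frac{245393}{2947} \approx 83.269$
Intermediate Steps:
$t{\left(R \right)} = R \left(4 + R\right)$ ($t{\left(R \right)} = R \left(R + \left(-2 + 6\right)\right) = R \left(R + 4\right) = R \left(4 + R\right)$)
$O{\left(W \right)} = 139 + W$ ($O{\left(W \right)} = \left(8 \left(4 + 8\right) + 43\right) + W = \left(8 \cdot 12 + 43\right) + W = \left(96 + 43\right) + W = 139 + W$)
$O{\left(- 16 K{\left(2 \right)} \right)} - \frac{48736}{-5894} = \left(139 - 16 \cdot 2^{2}\right) - \frac{48736}{-5894} = \left(139 - 64\right) - 48736 \left(- \frac{1}{5894}\right) = \left(139 - 64\right) - - \frac{24368}{2947} = 75 + \frac{24368}{2947} = \frac{245393}{2947}$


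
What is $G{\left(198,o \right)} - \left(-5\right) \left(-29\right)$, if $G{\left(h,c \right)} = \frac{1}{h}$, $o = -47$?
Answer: $- \frac{28709}{198} \approx -144.99$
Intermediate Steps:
$G{\left(198,o \right)} - \left(-5\right) \left(-29\right) = \frac{1}{198} - \left(-5\right) \left(-29\right) = \frac{1}{198} - 145 = - \frac{28709}{198}$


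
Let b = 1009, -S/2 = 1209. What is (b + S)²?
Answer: 1985281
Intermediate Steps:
S = -2418 (S = -2*1209 = -2418)
(b + S)² = (1009 - 2418)² = (-1409)² = 1985281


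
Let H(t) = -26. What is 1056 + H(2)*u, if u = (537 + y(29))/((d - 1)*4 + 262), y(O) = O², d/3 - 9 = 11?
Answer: 245030/249 ≈ 984.06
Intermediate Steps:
d = 60 (d = 27 + 3*11 = 27 + 33 = 60)
u = 689/249 (u = (537 + 29²)/((60 - 1)*4 + 262) = (537 + 841)/(59*4 + 262) = 1378/(236 + 262) = 1378/498 = 1378*(1/498) = 689/249 ≈ 2.7671)
1056 + H(2)*u = 1056 - 26*689/249 = 1056 - 17914/249 = 245030/249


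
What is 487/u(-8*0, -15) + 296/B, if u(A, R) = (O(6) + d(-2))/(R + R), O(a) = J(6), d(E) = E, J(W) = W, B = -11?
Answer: -80947/22 ≈ -3679.4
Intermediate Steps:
O(a) = 6
u(A, R) = 2/R (u(A, R) = (6 - 2)/(R + R) = 4/((2*R)) = 4*(1/(2*R)) = 2/R)
487/u(-8*0, -15) + 296/B = 487/((2/(-15))) + 296/(-11) = 487/((2*(-1/15))) + 296*(-1/11) = 487/(-2/15) - 296/11 = 487*(-15/2) - 296/11 = -7305/2 - 296/11 = -80947/22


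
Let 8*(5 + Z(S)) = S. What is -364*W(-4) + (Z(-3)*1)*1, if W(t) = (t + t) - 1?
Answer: 26165/8 ≈ 3270.6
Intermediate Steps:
W(t) = -1 + 2*t (W(t) = 2*t - 1 = -1 + 2*t)
Z(S) = -5 + S/8
-364*W(-4) + (Z(-3)*1)*1 = -364*(-1 + 2*(-4)) + ((-5 + (⅛)*(-3))*1)*1 = -364*(-1 - 8) + ((-5 - 3/8)*1)*1 = -364*(-9) - 43/8*1*1 = -91*(-36) - 43/8*1 = 3276 - 43/8 = 26165/8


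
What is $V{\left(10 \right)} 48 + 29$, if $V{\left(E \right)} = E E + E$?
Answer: $5309$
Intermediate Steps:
$V{\left(E \right)} = E + E^{2}$ ($V{\left(E \right)} = E^{2} + E = E + E^{2}$)
$V{\left(10 \right)} 48 + 29 = 10 \left(1 + 10\right) 48 + 29 = 10 \cdot 11 \cdot 48 + 29 = 110 \cdot 48 + 29 = 5280 + 29 = 5309$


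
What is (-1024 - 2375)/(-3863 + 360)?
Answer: 3399/3503 ≈ 0.97031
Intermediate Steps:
(-1024 - 2375)/(-3863 + 360) = -3399/(-3503) = -3399*(-1/3503) = 3399/3503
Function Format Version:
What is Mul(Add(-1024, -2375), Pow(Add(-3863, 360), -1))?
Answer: Rational(3399, 3503) ≈ 0.97031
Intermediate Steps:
Mul(Add(-1024, -2375), Pow(Add(-3863, 360), -1)) = Mul(-3399, Pow(-3503, -1)) = Mul(-3399, Rational(-1, 3503)) = Rational(3399, 3503)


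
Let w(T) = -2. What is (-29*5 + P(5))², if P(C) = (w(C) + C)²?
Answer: 18496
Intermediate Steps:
P(C) = (-2 + C)²
(-29*5 + P(5))² = (-29*5 + (-2 + 5)²)² = (-145 + 3²)² = (-145 + 9)² = (-136)² = 18496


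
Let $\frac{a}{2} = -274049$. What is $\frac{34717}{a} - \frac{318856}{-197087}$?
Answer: $\frac{167922066509}{108022990526} \approx 1.5545$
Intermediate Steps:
$a = -548098$ ($a = 2 \left(-274049\right) = -548098$)
$\frac{34717}{a} - \frac{318856}{-197087} = \frac{34717}{-548098} - \frac{318856}{-197087} = 34717 \left(- \frac{1}{548098}\right) - - \frac{318856}{197087} = - \frac{34717}{548098} + \frac{318856}{197087} = \frac{167922066509}{108022990526}$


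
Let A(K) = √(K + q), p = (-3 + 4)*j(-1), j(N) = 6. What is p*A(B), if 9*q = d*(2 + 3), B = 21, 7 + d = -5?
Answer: 2*√129 ≈ 22.716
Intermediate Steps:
d = -12 (d = -7 - 5 = -12)
q = -20/3 (q = (-12*(2 + 3))/9 = (-12*5)/9 = (⅑)*(-60) = -20/3 ≈ -6.6667)
p = 6 (p = (-3 + 4)*6 = 1*6 = 6)
A(K) = √(-20/3 + K) (A(K) = √(K - 20/3) = √(-20/3 + K))
p*A(B) = 6*(√(-60 + 9*21)/3) = 6*(√(-60 + 189)/3) = 6*(√129/3) = 2*√129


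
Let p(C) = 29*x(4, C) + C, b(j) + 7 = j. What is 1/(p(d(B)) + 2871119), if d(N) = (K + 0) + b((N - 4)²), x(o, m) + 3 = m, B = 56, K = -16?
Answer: 1/2951462 ≈ 3.3881e-7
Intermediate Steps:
b(j) = -7 + j
x(o, m) = -3 + m
d(N) = -23 + (-4 + N)² (d(N) = (-16 + 0) + (-7 + (N - 4)²) = -16 + (-7 + (-4 + N)²) = -23 + (-4 + N)²)
p(C) = -87 + 30*C (p(C) = 29*(-3 + C) + C = (-87 + 29*C) + C = -87 + 30*C)
1/(p(d(B)) + 2871119) = 1/((-87 + 30*(-23 + (-4 + 56)²)) + 2871119) = 1/((-87 + 30*(-23 + 52²)) + 2871119) = 1/((-87 + 30*(-23 + 2704)) + 2871119) = 1/((-87 + 30*2681) + 2871119) = 1/((-87 + 80430) + 2871119) = 1/(80343 + 2871119) = 1/2951462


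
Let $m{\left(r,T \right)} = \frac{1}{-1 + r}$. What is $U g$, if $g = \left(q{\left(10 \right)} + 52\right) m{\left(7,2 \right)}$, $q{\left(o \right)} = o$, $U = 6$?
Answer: $62$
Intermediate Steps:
$g = \frac{31}{3}$ ($g = \frac{10 + 52}{-1 + 7} = \frac{62}{6} = 62 \cdot \frac{1}{6} = \frac{31}{3} \approx 10.333$)
$U g = 6 \cdot \frac{31}{3} = 62$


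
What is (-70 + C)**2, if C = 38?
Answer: 1024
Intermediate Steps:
(-70 + C)**2 = (-70 + 38)**2 = (-32)**2 = 1024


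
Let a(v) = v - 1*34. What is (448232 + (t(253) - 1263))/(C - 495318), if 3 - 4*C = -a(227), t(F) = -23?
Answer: -446946/495269 ≈ -0.90243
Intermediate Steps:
a(v) = -34 + v (a(v) = v - 34 = -34 + v)
C = 49 (C = 3/4 - (-1)*(-34 + 227)/4 = 3/4 - (-1)*193/4 = 3/4 - 1/4*(-193) = 3/4 + 193/4 = 49)
(448232 + (t(253) - 1263))/(C - 495318) = (448232 + (-23 - 1263))/(49 - 495318) = (448232 - 1286)/(-495269) = 446946*(-1/495269) = -446946/495269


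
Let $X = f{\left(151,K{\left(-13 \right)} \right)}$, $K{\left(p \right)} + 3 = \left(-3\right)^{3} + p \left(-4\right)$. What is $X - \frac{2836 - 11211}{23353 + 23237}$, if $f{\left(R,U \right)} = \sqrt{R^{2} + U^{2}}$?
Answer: $\frac{1675}{9318} + \sqrt{23285} \approx 152.77$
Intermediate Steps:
$K{\left(p \right)} = -30 - 4 p$ ($K{\left(p \right)} = -3 + \left(\left(-3\right)^{3} + p \left(-4\right)\right) = -3 - \left(27 + 4 p\right) = -30 - 4 p$)
$X = \sqrt{23285}$ ($X = \sqrt{151^{2} + \left(-30 - -52\right)^{2}} = \sqrt{22801 + \left(-30 + 52\right)^{2}} = \sqrt{22801 + 22^{2}} = \sqrt{22801 + 484} = \sqrt{23285} \approx 152.59$)
$X - \frac{2836 - 11211}{23353 + 23237} = \sqrt{23285} - \frac{2836 - 11211}{23353 + 23237} = \sqrt{23285} - - \frac{8375}{46590} = \sqrt{23285} - \left(-8375\right) \frac{1}{46590} = \sqrt{23285} - - \frac{1675}{9318} = \sqrt{23285} + \frac{1675}{9318} = \frac{1675}{9318} + \sqrt{23285}$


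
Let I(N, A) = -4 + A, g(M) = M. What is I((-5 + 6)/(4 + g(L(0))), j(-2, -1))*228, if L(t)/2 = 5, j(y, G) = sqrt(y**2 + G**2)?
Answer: -912 + 228*sqrt(5) ≈ -402.18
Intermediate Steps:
j(y, G) = sqrt(G**2 + y**2)
L(t) = 10 (L(t) = 2*5 = 10)
I((-5 + 6)/(4 + g(L(0))), j(-2, -1))*228 = (-4 + sqrt((-1)**2 + (-2)**2))*228 = (-4 + sqrt(1 + 4))*228 = (-4 + sqrt(5))*228 = -912 + 228*sqrt(5)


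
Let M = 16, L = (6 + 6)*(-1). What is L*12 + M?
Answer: -128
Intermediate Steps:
L = -12 (L = 12*(-1) = -12)
L*12 + M = -12*12 + 16 = -144 + 16 = -128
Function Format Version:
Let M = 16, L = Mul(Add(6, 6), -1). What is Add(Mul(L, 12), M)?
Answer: -128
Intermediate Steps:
L = -12 (L = Mul(12, -1) = -12)
Add(Mul(L, 12), M) = Add(Mul(-12, 12), 16) = Add(-144, 16) = -128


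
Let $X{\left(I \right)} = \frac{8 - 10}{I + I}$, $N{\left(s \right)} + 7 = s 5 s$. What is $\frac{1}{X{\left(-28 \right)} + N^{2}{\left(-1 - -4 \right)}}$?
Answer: $\frac{28}{40433} \approx 0.0006925$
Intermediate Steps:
$N{\left(s \right)} = -7 + 5 s^{2}$ ($N{\left(s \right)} = -7 + s 5 s = -7 + 5 s s = -7 + 5 s^{2}$)
$X{\left(I \right)} = - \frac{1}{I}$ ($X{\left(I \right)} = - \frac{2}{2 I} = - 2 \frac{1}{2 I} = - \frac{1}{I}$)
$\frac{1}{X{\left(-28 \right)} + N^{2}{\left(-1 - -4 \right)}} = \frac{1}{- \frac{1}{-28} + \left(-7 + 5 \left(-1 - -4\right)^{2}\right)^{2}} = \frac{1}{\left(-1\right) \left(- \frac{1}{28}\right) + \left(-7 + 5 \left(-1 + 4\right)^{2}\right)^{2}} = \frac{1}{\frac{1}{28} + \left(-7 + 5 \cdot 3^{2}\right)^{2}} = \frac{1}{\frac{1}{28} + \left(-7 + 5 \cdot 9\right)^{2}} = \frac{1}{\frac{1}{28} + \left(-7 + 45\right)^{2}} = \frac{1}{\frac{1}{28} + 38^{2}} = \frac{1}{\frac{1}{28} + 1444} = \frac{1}{\frac{40433}{28}} = \frac{28}{40433}$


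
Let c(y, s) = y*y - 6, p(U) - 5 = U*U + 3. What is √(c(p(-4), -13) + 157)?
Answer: √727 ≈ 26.963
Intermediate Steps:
p(U) = 8 + U² (p(U) = 5 + (U*U + 3) = 5 + (U² + 3) = 5 + (3 + U²) = 8 + U²)
c(y, s) = -6 + y² (c(y, s) = y² - 6 = -6 + y²)
√(c(p(-4), -13) + 157) = √((-6 + (8 + (-4)²)²) + 157) = √((-6 + (8 + 16)²) + 157) = √((-6 + 24²) + 157) = √((-6 + 576) + 157) = √(570 + 157) = √727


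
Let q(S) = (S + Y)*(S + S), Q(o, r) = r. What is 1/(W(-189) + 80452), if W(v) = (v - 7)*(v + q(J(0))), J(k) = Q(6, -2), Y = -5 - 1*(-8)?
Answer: 1/118280 ≈ 8.4545e-6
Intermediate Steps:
Y = 3 (Y = -5 + 8 = 3)
J(k) = -2
q(S) = 2*S*(3 + S) (q(S) = (S + 3)*(S + S) = (3 + S)*(2*S) = 2*S*(3 + S))
W(v) = (-7 + v)*(-4 + v) (W(v) = (v - 7)*(v + 2*(-2)*(3 - 2)) = (-7 + v)*(v + 2*(-2)*1) = (-7 + v)*(v - 4) = (-7 + v)*(-4 + v))
1/(W(-189) + 80452) = 1/((28 + (-189)² - 11*(-189)) + 80452) = 1/((28 + 35721 + 2079) + 80452) = 1/(37828 + 80452) = 1/118280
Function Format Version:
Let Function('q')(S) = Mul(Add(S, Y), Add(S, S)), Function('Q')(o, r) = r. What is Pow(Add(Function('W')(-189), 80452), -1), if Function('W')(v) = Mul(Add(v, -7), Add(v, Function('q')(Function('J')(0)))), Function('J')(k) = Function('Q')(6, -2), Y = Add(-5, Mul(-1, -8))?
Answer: Rational(1, 118280) ≈ 8.4545e-6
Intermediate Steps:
Y = 3 (Y = Add(-5, 8) = 3)
Function('J')(k) = -2
Function('q')(S) = Mul(2, S, Add(3, S)) (Function('q')(S) = Mul(Add(S, 3), Add(S, S)) = Mul(Add(3, S), Mul(2, S)) = Mul(2, S, Add(3, S)))
Function('W')(v) = Mul(Add(-7, v), Add(-4, v)) (Function('W')(v) = Mul(Add(v, -7), Add(v, Mul(2, -2, Add(3, -2)))) = Mul(Add(-7, v), Add(v, Mul(2, -2, 1))) = Mul(Add(-7, v), Add(v, -4)) = Mul(Add(-7, v), Add(-4, v)))
Pow(Add(Function('W')(-189), 80452), -1) = Pow(Add(Add(28, Pow(-189, 2), Mul(-11, -189)), 80452), -1) = Pow(Add(Add(28, 35721, 2079), 80452), -1) = Pow(Add(37828, 80452), -1) = Pow(118280, -1) = Rational(1, 118280)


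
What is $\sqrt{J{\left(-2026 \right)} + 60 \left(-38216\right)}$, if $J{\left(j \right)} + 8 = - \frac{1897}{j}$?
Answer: $\frac{i \sqrt{9411886875046}}{2026} \approx 1514.3 i$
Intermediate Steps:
$J{\left(j \right)} = -8 - \frac{1897}{j}$
$\sqrt{J{\left(-2026 \right)} + 60 \left(-38216\right)} = \sqrt{\left(-8 - \frac{1897}{-2026}\right) + 60 \left(-38216\right)} = \sqrt{\left(-8 - - \frac{1897}{2026}\right) - 2292960} = \sqrt{\left(-8 + \frac{1897}{2026}\right) - 2292960} = \sqrt{- \frac{14311}{2026} - 2292960} = \sqrt{- \frac{4645551271}{2026}} = \frac{i \sqrt{9411886875046}}{2026}$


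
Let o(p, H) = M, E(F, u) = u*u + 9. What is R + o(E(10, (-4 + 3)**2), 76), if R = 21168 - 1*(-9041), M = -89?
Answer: 30120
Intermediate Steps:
E(F, u) = 9 + u**2 (E(F, u) = u**2 + 9 = 9 + u**2)
o(p, H) = -89
R = 30209 (R = 21168 + 9041 = 30209)
R + o(E(10, (-4 + 3)**2), 76) = 30209 - 89 = 30120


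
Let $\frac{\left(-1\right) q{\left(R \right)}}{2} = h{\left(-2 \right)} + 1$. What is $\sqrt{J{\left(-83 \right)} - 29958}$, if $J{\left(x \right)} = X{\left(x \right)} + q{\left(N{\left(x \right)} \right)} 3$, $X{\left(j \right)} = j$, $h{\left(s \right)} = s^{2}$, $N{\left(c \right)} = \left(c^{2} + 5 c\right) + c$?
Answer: $i \sqrt{30071} \approx 173.41 i$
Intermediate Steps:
$N{\left(c \right)} = c^{2} + 6 c$
$q{\left(R \right)} = -10$ ($q{\left(R \right)} = - 2 \left(\left(-2\right)^{2} + 1\right) = - 2 \left(4 + 1\right) = \left(-2\right) 5 = -10$)
$J{\left(x \right)} = -30 + x$ ($J{\left(x \right)} = x - 30 = -30 + x$)
$\sqrt{J{\left(-83 \right)} - 29958} = \sqrt{\left(-30 - 83\right) - 29958} = \sqrt{-113 - 29958} = \sqrt{-30071} = i \sqrt{30071}$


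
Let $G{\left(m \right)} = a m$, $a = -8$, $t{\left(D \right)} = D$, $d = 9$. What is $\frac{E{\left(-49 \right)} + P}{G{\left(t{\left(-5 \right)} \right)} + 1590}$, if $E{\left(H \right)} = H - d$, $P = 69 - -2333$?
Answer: $\frac{1172}{815} \approx 1.438$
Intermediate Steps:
$P = 2402$ ($P = 69 + 2333 = 2402$)
$G{\left(m \right)} = - 8 m$
$E{\left(H \right)} = -9 + H$ ($E{\left(H \right)} = H - 9 = -9 + H$)
$\frac{E{\left(-49 \right)} + P}{G{\left(t{\left(-5 \right)} \right)} + 1590} = \frac{\left(-9 - 49\right) + 2402}{\left(-8\right) \left(-5\right) + 1590} = \frac{-58 + 2402}{40 + 1590} = \frac{2344}{1630} = 2344 \cdot \frac{1}{1630} = \frac{1172}{815}$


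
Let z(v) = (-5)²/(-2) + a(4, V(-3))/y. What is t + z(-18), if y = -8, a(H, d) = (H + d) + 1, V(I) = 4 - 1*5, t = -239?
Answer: -252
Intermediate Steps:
V(I) = -1 (V(I) = 4 - 5 = -1)
a(H, d) = 1 + H + d
z(v) = -13 (z(v) = (-5)²/(-2) + (1 + 4 - 1)/(-8) = 25*(-½) + 4*(-⅛) = -25/2 - ½ = -13)
t + z(-18) = -239 - 13 = -252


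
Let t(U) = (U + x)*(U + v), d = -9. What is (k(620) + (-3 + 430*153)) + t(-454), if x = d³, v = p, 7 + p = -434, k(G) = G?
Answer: 1125192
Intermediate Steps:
p = -441 (p = -7 - 434 = -441)
v = -441
x = -729 (x = (-9)³ = -729)
t(U) = (-729 + U)*(-441 + U) (t(U) = (U - 729)*(U - 441) = (-729 + U)*(-441 + U))
(k(620) + (-3 + 430*153)) + t(-454) = (620 + (-3 + 430*153)) + (321489 + (-454)² - 1170*(-454)) = (620 + (-3 + 65790)) + (321489 + 206116 + 531180) = (620 + 65787) + 1058785 = 66407 + 1058785 = 1125192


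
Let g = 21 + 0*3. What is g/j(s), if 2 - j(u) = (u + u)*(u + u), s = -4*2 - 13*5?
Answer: -21/21314 ≈ -0.00098527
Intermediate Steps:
g = 21 (g = 21 + 0 = 21)
s = -73 (s = -8 - 65 = -73)
j(u) = 2 - 4*u**2 (j(u) = 2 - (u + u)*(u + u) = 2 - 2*u*2*u = 2 - 4*u**2)
g/j(s) = 21/(2 - 4*(-73)**2) = 21/(2 - 4*5329) = 21/(2 - 21316) = 21/(-21314) = 21*(-1/21314) = -21/21314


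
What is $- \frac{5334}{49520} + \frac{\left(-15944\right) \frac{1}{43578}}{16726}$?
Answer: $- \frac{486083185829}{4511802037320} \approx -0.10774$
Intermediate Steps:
$- \frac{5334}{49520} + \frac{\left(-15944\right) \frac{1}{43578}}{16726} = \left(-5334\right) \frac{1}{49520} + \left(-15944\right) \frac{1}{43578} \cdot \frac{1}{16726} = - \frac{2667}{24760} - \frac{3986}{182221407} = - \frac{486083185829}{4511802037320}$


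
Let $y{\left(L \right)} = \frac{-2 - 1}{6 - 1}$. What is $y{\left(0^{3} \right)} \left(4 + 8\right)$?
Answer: $- \frac{36}{5} \approx -7.2$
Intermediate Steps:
$y{\left(L \right)} = - \frac{3}{5}$
$y{\left(0^{3} \right)} \left(4 + 8\right) = - \frac{3 \left(4 + 8\right)}{5} = \left(- \frac{3}{5}\right) 12 = - \frac{36}{5}$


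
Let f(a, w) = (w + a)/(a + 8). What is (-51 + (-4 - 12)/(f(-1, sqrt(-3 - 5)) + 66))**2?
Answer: (-558025321*I + 4819092*sqrt(2))/(-212513*I + 1844*sqrt(2)) ≈ 2625.8 - 0.15276*I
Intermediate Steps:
f(a, w) = (a + w)/(8 + a)
(-51 + (-4 - 12)/(f(-1, sqrt(-3 - 5)) + 66))**2 = (-51 + (-4 - 12)/((-1 + sqrt(-3 - 5))/(8 - 1) + 66))**2 = (-51 - 16/((-1 + sqrt(-8))/7 + 66))**2 = (-51 - 16/((-1 + 2*I*sqrt(2))/7 + 66))**2 = (-51 - 16/((-1/7 + 2*I*sqrt(2)/7) + 66))**2 = (-51 - 16/(461/7 + 2*I*sqrt(2)/7))**2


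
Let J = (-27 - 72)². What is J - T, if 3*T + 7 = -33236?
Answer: 20882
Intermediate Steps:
T = -11081 (T = -7/3 + (⅓)*(-33236) = -7/3 - 33236/3 = -11081)
J = 9801 (J = (-99)² = 9801)
J - T = 9801 - 1*(-11081) = 9801 + 11081 = 20882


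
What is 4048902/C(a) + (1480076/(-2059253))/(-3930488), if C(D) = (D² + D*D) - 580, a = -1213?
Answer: 4096410946044880567/2976680254226193914 ≈ 1.3762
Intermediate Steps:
C(D) = -580 + 2*D² (C(D) = (D² + D²) - 580 = 2*D² - 580 = -580 + 2*D²)
4048902/C(a) + (1480076/(-2059253))/(-3930488) = 4048902/(-580 + 2*(-1213)²) + (1480076/(-2059253))/(-3930488) = 4048902/(-580 + 2*1471369) + (1480076*(-1/2059253))*(-1/3930488) = 4048902/(-580 + 2942738) - 1480076/2059253*(-1/3930488) = 4048902/2942158 + 370019/2023467301366 = 4048902*(1/2942158) + 370019/2023467301366 = 2024451/1471079 + 370019/2023467301366 = 4096410946044880567/2976680254226193914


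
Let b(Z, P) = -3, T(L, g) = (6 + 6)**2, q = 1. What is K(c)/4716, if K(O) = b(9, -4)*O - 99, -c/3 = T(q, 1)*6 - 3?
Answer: 425/262 ≈ 1.6221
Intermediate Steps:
T(L, g) = 144 (T(L, g) = 12**2 = 144)
c = -2583 (c = -3*(144*6 - 3) = -3*(864 - 3) = -3*861 = -2583)
K(O) = -99 - 3*O (K(O) = -3*O - 99 = -99 - 3*O)
K(c)/4716 = (-99 - 3*(-2583))/4716 = (-99 + 7749)*(1/4716) = 7650*(1/4716) = 425/262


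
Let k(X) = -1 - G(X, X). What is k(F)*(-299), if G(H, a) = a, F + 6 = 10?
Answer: 1495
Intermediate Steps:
F = 4 (F = -6 + 10 = 4)
k(X) = -1 - X
k(F)*(-299) = (-1 - 1*4)*(-299) = (-1 - 4)*(-299) = -5*(-299) = 1495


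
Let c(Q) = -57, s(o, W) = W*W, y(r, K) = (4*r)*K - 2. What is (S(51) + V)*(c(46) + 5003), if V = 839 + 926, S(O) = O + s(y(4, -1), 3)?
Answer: 9026450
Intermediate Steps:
y(r, K) = -2 + 4*K*r (y(r, K) = 4*K*r - 2 = -2 + 4*K*r)
s(o, W) = W²
S(O) = 9 + O (S(O) = O + 3² = O + 9 = 9 + O)
V = 1765
(S(51) + V)*(c(46) + 5003) = ((9 + 51) + 1765)*(-57 + 5003) = (60 + 1765)*4946 = 1825*4946 = 9026450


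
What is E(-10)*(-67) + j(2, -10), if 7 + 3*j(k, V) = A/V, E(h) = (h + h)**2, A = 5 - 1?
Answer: -402037/15 ≈ -26802.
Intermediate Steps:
A = 4
E(h) = 4*h**2 (E(h) = (2*h)**2 = 4*h**2)
j(k, V) = -7/3 + 4/(3*V) (j(k, V) = -7/3 + (4/V)/3 = -7/3 + 4/(3*V))
E(-10)*(-67) + j(2, -10) = (4*(-10)**2)*(-67) + (1/3)*(4 - 7*(-10))/(-10) = (4*100)*(-67) + (1/3)*(-1/10)*(4 + 70) = 400*(-67) + (1/3)*(-1/10)*74 = -26800 - 37/15 = -402037/15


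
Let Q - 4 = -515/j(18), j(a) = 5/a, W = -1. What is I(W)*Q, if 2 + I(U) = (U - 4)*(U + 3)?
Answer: 22200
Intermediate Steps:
Q = -1850 (Q = 4 - 515/(5/18) = 4 - 515/(5*(1/18)) = 4 - 515/5/18 = 4 - 515*18/5 = 4 - 1854 = -1850)
I(U) = -2 + (-4 + U)*(3 + U) (I(U) = -2 + (U - 4)*(U + 3) = -2 + (-4 + U)*(3 + U))
I(W)*Q = (-14 + (-1)² - 1*(-1))*(-1850) = (-14 + 1 + 1)*(-1850) = -12*(-1850) = 22200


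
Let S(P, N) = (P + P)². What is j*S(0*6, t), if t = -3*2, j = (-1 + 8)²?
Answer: 0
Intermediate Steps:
j = 49 (j = 7² = 49)
t = -6
S(P, N) = 4*P² (S(P, N) = (2*P)² = 4*P²)
j*S(0*6, t) = 49*(4*(0*6)²) = 49*(4*0²) = 49*(4*0) = 49*0 = 0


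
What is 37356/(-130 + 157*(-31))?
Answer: -37356/4997 ≈ -7.4757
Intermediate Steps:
37356/(-130 + 157*(-31)) = 37356/(-130 - 4867) = 37356/(-4997) = 37356*(-1/4997) = -37356/4997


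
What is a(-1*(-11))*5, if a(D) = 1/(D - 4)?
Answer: 5/7 ≈ 0.71429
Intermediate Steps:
a(D) = 1/(-4 + D)
a(-1*(-11))*5 = 5/(-4 - 1*(-11)) = 5/(-4 + 11) = 5/7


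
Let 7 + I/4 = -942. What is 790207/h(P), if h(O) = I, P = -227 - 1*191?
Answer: -790207/3796 ≈ -208.17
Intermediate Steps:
I = -3796 (I = -28 + 4*(-942) = -28 - 3768 = -3796)
P = -418 (P = -227 - 191 = -418)
h(O) = -3796
790207/h(P) = 790207/(-3796) = 790207*(-1/3796) = -790207/3796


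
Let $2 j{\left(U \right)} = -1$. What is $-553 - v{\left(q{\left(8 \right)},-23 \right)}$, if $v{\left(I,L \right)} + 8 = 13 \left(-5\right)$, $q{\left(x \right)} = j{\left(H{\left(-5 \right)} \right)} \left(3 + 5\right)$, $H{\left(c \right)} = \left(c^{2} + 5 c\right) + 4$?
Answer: $-480$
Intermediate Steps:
$H{\left(c \right)} = 4 + c^{2} + 5 c$
$j{\left(U \right)} = - \frac{1}{2}$ ($j{\left(U \right)} = \frac{1}{2} \left(-1\right) = - \frac{1}{2}$)
$q{\left(x \right)} = -4$ ($q{\left(x \right)} = - \frac{3 + 5}{2} = \left(- \frac{1}{2}\right) 8 = -4$)
$v{\left(I,L \right)} = -73$ ($v{\left(I,L \right)} = -8 + 13 \left(-5\right) = -8 - 65 = -73$)
$-553 - v{\left(q{\left(8 \right)},-23 \right)} = -553 - -73 = -553 + 73 = -480$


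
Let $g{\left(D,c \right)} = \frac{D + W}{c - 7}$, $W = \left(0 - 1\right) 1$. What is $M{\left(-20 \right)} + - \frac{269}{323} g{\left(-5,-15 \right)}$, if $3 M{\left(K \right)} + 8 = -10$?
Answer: $- \frac{22125}{3553} \approx -6.2271$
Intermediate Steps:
$M{\left(K \right)} = -6$ ($M{\left(K \right)} = - \frac{8}{3} + \frac{1}{3} \left(-10\right) = - \frac{8}{3} - \frac{10}{3} = -6$)
$W = -1$ ($W = \left(-1\right) 1 = -1$)
$g{\left(D,c \right)} = \frac{-1 + D}{-7 + c}$ ($g{\left(D,c \right)} = \frac{D - 1}{c - 7} = \frac{-1 + D}{-7 + c}$)
$M{\left(-20 \right)} + - \frac{269}{323} g{\left(-5,-15 \right)} = -6 + - \frac{269}{323} \frac{-1 - 5}{-7 - 15} = -6 + \left(-269\right) \frac{1}{323} \frac{1}{-22} \left(-6\right) = -6 - \frac{269 \left(\left(- \frac{1}{22}\right) \left(-6\right)\right)}{323} = -6 - \frac{807}{3553} = - \frac{22125}{3553}$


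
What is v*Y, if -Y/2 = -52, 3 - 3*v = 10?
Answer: -728/3 ≈ -242.67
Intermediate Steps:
v = -7/3 (v = 1 - ⅓*10 = 1 - 10/3 = -7/3 ≈ -2.3333)
Y = 104 (Y = -2*(-52) = 104)
v*Y = -7/3*104 = -728/3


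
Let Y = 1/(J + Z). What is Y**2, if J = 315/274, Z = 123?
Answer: 75076/1157156289 ≈ 6.4880e-5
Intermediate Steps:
J = 315/274 (J = 315*(1/274) = 315/274 ≈ 1.1496)
Y = 274/34017 (Y = 1/(315/274 + 123) = 1/(34017/274) = 274/34017 ≈ 0.0080548)
Y**2 = (274/34017)**2 = 75076/1157156289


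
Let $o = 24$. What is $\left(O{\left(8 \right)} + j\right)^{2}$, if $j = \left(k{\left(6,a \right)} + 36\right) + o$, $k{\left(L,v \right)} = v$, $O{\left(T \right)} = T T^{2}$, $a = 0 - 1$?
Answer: $326041$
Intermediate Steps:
$a = -1$ ($a = 0 - 1 = -1$)
$O{\left(T \right)} = T^{3}$
$j = 59$ ($j = \left(-1 + 36\right) + 24 = 35 + 24 = 59$)
$\left(O{\left(8 \right)} + j\right)^{2} = \left(8^{3} + 59\right)^{2} = \left(512 + 59\right)^{2} = 571^{2} = 326041$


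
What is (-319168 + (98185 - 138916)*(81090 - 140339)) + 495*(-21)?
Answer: 2412941456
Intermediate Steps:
(-319168 + (98185 - 138916)*(81090 - 140339)) + 495*(-21) = (-319168 - 40731*(-59249)) - 10395 = (-319168 + 2413271019) - 10395 = 2412951851 - 10395 = 2412941456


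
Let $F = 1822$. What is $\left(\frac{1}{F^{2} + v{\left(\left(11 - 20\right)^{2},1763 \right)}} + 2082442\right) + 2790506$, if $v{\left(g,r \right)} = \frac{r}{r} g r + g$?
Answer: $\frac{16872913810465}{3462568} \approx 4.8729 \cdot 10^{6}$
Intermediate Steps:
$v{\left(g,r \right)} = g + g r$ ($v{\left(g,r \right)} = 1 g r + g = g r + g = g + g r$)
$\left(\frac{1}{F^{2} + v{\left(\left(11 - 20\right)^{2},1763 \right)}} + 2082442\right) + 2790506 = \left(\frac{1}{1822^{2} + \left(11 - 20\right)^{2} \left(1 + 1763\right)} + 2082442\right) + 2790506 = \left(\frac{1}{3319684 + \left(-9\right)^{2} \cdot 1764} + 2082442\right) + 2790506 = \left(\frac{1}{3319684 + 81 \cdot 1764} + 2082442\right) + 2790506 = \left(\frac{1}{3319684 + 142884} + 2082442\right) + 2790506 = \left(\frac{1}{3462568} + 2082442\right) + 2790506 = \frac{7210597031057}{3462568} + 2790506 = \frac{16872913810465}{3462568}$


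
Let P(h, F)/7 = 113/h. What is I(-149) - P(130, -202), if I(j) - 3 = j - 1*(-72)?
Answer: -10411/130 ≈ -80.085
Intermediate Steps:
P(h, F) = 791/h (P(h, F) = 7*(113/h) = 791/h)
I(j) = 75 + j (I(j) = 3 + (j - 1*(-72)) = 3 + (j + 72) = 3 + (72 + j) = 75 + j)
I(-149) - P(130, -202) = (75 - 149) - 791/130 = -74 - 791/130 = -10411/130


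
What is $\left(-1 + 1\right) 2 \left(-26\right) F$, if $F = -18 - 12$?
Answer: $0$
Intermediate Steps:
$F = -30$ ($F = -18 - 12 = -30$)
$\left(-1 + 1\right) 2 \left(-26\right) F = \left(-1 + 1\right) 2 \left(-26\right) \left(-30\right) = 0 \cdot 2 \left(-26\right) \left(-30\right) = 0 \left(-26\right) \left(-30\right) = 0 \left(-30\right) = 0$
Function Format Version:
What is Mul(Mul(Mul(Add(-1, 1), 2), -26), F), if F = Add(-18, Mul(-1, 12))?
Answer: 0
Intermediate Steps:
F = -30 (F = Add(-18, -12) = -30)
Mul(Mul(Mul(Add(-1, 1), 2), -26), F) = Mul(Mul(Mul(Add(-1, 1), 2), -26), -30) = Mul(Mul(Mul(0, 2), -26), -30) = Mul(Mul(0, -26), -30) = Mul(0, -30) = 0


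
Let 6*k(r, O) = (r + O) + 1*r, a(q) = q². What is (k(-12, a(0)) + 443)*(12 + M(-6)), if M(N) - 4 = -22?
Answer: -2634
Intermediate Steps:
M(N) = -18 (M(N) = 4 - 22 = -18)
k(r, O) = r/3 + O/6 (k(r, O) = ((r + O) + 1*r)/6 = ((O + r) + r)/6 = (O + 2*r)/6 = r/3 + O/6)
(k(-12, a(0)) + 443)*(12 + M(-6)) = (((⅓)*(-12) + (⅙)*0²) + 443)*(12 - 18) = ((-4 + (⅙)*0) + 443)*(-6) = ((-4 + 0) + 443)*(-6) = (-4 + 443)*(-6) = 439*(-6) = -2634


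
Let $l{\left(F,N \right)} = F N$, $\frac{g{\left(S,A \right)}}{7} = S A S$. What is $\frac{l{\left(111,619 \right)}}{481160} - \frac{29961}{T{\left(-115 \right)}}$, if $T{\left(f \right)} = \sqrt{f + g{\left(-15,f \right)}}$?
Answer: $\frac{68709}{481160} + \frac{29961 i \sqrt{45310}}{90620} \approx 0.1428 + 70.377 i$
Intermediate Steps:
$g{\left(S,A \right)} = 7 A S^{2}$ ($g{\left(S,A \right)} = 7 S A S = 7 A S S = 7 A S^{2}$)
$T{\left(f \right)} = 2 \sqrt{394} \sqrt{f}$ ($T{\left(f \right)} = \sqrt{f + 7 f \left(-15\right)^{2}} = \sqrt{f + 7 f 225} = \sqrt{f + 1575 f} = \sqrt{1576 f} = 2 \sqrt{394} \sqrt{f}$)
$\frac{l{\left(111,619 \right)}}{481160} - \frac{29961}{T{\left(-115 \right)}} = \frac{111 \cdot 619}{481160} - \frac{29961}{2 \sqrt{394} \sqrt{-115}} = 68709 \cdot \frac{1}{481160} - \frac{29961}{2 \sqrt{394} i \sqrt{115}} = \frac{68709}{481160} - \frac{29961}{2 i \sqrt{45310}} = \frac{68709}{481160} - 29961 \left(- \frac{i \sqrt{45310}}{90620}\right) = \frac{68709}{481160} + \frac{29961 i \sqrt{45310}}{90620}$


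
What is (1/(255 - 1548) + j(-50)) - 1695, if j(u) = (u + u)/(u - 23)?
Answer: -159860128/94389 ≈ -1693.6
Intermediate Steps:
j(u) = 2*u/(-23 + u) (j(u) = (2*u)/(-23 + u) = 2*u/(-23 + u))
(1/(255 - 1548) + j(-50)) - 1695 = (1/(255 - 1548) + 2*(-50)/(-23 - 50)) - 1695 = (1/(-1293) + 2*(-50)/(-73)) - 1695 = (-1/1293 + 2*(-50)*(-1/73)) - 1695 = (-1/1293 + 100/73) - 1695 = 129227/94389 - 1695 = -159860128/94389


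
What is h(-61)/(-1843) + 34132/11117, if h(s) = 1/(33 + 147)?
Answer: 11322938563/3687953580 ≈ 3.0703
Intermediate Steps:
h(s) = 1/180
h(-61)/(-1843) + 34132/11117 = (1/180)/(-1843) + 34132/11117 = (1/180)*(-1/1843) + 34132*(1/11117) = -1/331740 + 34132/11117 = 11322938563/3687953580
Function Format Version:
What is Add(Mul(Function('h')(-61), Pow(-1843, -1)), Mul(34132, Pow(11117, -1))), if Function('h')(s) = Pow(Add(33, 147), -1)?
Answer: Rational(11322938563, 3687953580) ≈ 3.0703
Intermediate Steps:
Function('h')(s) = Rational(1, 180) (Function('h')(s) = Pow(180, -1) = Rational(1, 180))
Add(Mul(Function('h')(-61), Pow(-1843, -1)), Mul(34132, Pow(11117, -1))) = Add(Mul(Rational(1, 180), Pow(-1843, -1)), Mul(34132, Pow(11117, -1))) = Add(Mul(Rational(1, 180), Rational(-1, 1843)), Mul(34132, Rational(1, 11117))) = Add(Rational(-1, 331740), Rational(34132, 11117)) = Rational(11322938563, 3687953580)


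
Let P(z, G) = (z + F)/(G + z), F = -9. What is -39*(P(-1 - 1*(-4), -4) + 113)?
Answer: -4641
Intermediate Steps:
P(z, G) = (-9 + z)/(G + z) (P(z, G) = (z - 9)/(G + z) = (-9 + z)/(G + z))
-39*(P(-1 - 1*(-4), -4) + 113) = -39*((-9 + (-1 - 1*(-4)))/(-4 + (-1 - 1*(-4))) + 113) = -39*((-9 + (-1 + 4))/(-4 + (-1 + 4)) + 113) = -39*((-9 + 3)/(-4 + 3) + 113) = -39*(-6/(-1) + 113) = -39*(-1*(-6) + 113) = -39*(6 + 113) = -39*119 = -4641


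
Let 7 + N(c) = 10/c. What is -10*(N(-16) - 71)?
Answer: 3145/4 ≈ 786.25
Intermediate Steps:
N(c) = -7 + 10/c
-10*(N(-16) - 71) = -10*((-7 + 10/(-16)) - 71) = -10*((-7 + 10*(-1/16)) - 71) = -10*((-7 - 5/8) - 71) = -10*(-61/8 - 71) = -10*(-629/8) = 3145/4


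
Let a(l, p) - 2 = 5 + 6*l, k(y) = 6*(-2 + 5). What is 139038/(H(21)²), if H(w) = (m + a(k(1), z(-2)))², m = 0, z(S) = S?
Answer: 139038/174900625 ≈ 0.00079495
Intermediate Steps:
k(y) = 18 (k(y) = 6*3 = 18)
a(l, p) = 7 + 6*l (a(l, p) = 2 + (5 + 6*l) = 7 + 6*l)
H(w) = 13225 (H(w) = (0 + (7 + 6*18))² = (0 + (7 + 108))² = (0 + 115)² = 115² = 13225)
139038/(H(21)²) = 139038/(13225²) = 139038/174900625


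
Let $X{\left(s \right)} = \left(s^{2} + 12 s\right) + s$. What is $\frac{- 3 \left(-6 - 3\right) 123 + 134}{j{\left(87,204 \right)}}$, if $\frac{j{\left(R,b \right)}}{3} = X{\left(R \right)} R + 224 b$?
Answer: $\frac{3455}{2407788} \approx 0.0014349$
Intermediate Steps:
$X{\left(s \right)} = s^{2} + 13 s$
$j{\left(R,b \right)} = 672 b + 3 R^{2} \left(13 + R\right)$ ($j{\left(R,b \right)} = 3 \left(R \left(13 + R\right) R + 224 b\right) = 3 \left(R^{2} \left(13 + R\right) + 224 b\right) = 3 \left(224 b + R^{2} \left(13 + R\right)\right) = 672 b + 3 R^{2} \left(13 + R\right)$)
$\frac{- 3 \left(-6 - 3\right) 123 + 134}{j{\left(87,204 \right)}} = \frac{- 3 \left(-6 - 3\right) 123 + 134}{672 \cdot 204 + 3 \cdot 87^{2} \left(13 + 87\right)} = \frac{\left(-3\right) \left(-9\right) 123 + 134}{137088 + 3 \cdot 7569 \cdot 100} = \frac{27 \cdot 123 + 134}{137088 + 2270700} = \frac{3321 + 134}{2407788} = 3455 \cdot \frac{1}{2407788} = \frac{3455}{2407788}$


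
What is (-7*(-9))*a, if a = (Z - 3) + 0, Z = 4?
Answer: 63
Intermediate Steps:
a = 1 (a = (4 - 3) + 0 = 1 + 0 = 1)
(-7*(-9))*a = -7*(-9)*1 = 63*1 = 63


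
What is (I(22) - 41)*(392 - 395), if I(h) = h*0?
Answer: 123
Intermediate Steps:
I(h) = 0
(I(22) - 41)*(392 - 395) = (0 - 41)*(392 - 395) = -41*(-3) = 123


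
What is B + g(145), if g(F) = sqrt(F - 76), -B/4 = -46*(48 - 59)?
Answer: -2024 + sqrt(69) ≈ -2015.7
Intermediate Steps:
B = -2024 (B = -(-184)*(48 - 59) = -(-184)*(-11) = -4*506 = -2024)
g(F) = sqrt(-76 + F)
B + g(145) = -2024 + sqrt(-76 + 145) = -2024 + sqrt(69)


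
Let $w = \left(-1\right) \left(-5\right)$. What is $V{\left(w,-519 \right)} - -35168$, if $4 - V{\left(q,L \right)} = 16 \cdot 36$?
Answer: $34596$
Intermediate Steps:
$w = 5$
$V{\left(q,L \right)} = -572$ ($V{\left(q,L \right)} = 4 - 16 \cdot 36 = 4 - 576 = -572$)
$V{\left(w,-519 \right)} - -35168 = -572 - -35168 = -572 + 35168 = 34596$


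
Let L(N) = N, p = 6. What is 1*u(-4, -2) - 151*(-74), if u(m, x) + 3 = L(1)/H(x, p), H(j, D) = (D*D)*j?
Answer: 804311/72 ≈ 11171.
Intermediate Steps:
H(j, D) = j*D² (H(j, D) = D²*j = j*D²)
u(m, x) = -3 + 1/(36*x) (u(m, x) = -3 + 1/(x*6²) = -3 + 1/(x*36) = -3 + 1/(36*x))
1*u(-4, -2) - 151*(-74) = 1*(-3 + (1/36)/(-2)) - 151*(-74) = 1*(-3 + (1/36)*(-½)) + 11174 = 1*(-3 - 1/72) + 11174 = 1*(-217/72) + 11174 = -217/72 + 11174 = 804311/72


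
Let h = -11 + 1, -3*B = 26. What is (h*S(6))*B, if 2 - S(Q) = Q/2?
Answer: -260/3 ≈ -86.667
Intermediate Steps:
B = -26/3 (B = -1/3*26 = -26/3 ≈ -8.6667)
S(Q) = 2 - Q/2
h = -10
(h*S(6))*B = -10*(2 - 1/2*6)*(-26/3) = -10*(2 - 3)*(-26/3) = -10*(-1)*(-26/3) = 10*(-26/3) = -260/3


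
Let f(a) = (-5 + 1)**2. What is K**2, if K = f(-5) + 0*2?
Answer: 256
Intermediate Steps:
f(a) = 16 (f(a) = (-4)**2 = 16)
K = 16 (K = 16 + 0*2 = 16 + 0 = 16)
K**2 = 16**2 = 256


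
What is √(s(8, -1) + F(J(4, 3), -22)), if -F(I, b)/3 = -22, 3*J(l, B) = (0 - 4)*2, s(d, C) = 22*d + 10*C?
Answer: 2*√58 ≈ 15.232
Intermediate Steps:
s(d, C) = 10*C + 22*d
J(l, B) = -8/3 (J(l, B) = ((0 - 4)*2)/3 = (-4*2)/3 = (⅓)*(-8) = -8/3)
F(I, b) = 66 (F(I, b) = -3*(-22) = 66)
√(s(8, -1) + F(J(4, 3), -22)) = √((10*(-1) + 22*8) + 66) = √((-10 + 176) + 66) = √(166 + 66) = √232 = 2*√58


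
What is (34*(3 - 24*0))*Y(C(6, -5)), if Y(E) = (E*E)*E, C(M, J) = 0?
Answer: 0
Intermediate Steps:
Y(E) = E³ (Y(E) = E²*E = E³)
(34*(3 - 24*0))*Y(C(6, -5)) = (34*(3 - 24*0))*0³ = (34*(3 - 4*0))*0 = (34*(3 + 0))*0 = (34*3)*0 = 102*0 = 0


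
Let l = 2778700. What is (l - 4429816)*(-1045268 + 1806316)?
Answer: -1256578529568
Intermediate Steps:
(l - 4429816)*(-1045268 + 1806316) = (2778700 - 4429816)*(-1045268 + 1806316) = -1651116*761048 = -1256578529568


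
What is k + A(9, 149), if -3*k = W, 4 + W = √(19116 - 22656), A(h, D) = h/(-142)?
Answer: 541/426 - 2*I*√885/3 ≈ 1.27 - 19.833*I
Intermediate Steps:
A(h, D) = -h/142 (A(h, D) = h*(-1/142) = -h/142)
W = -4 + 2*I*√885 (W = -4 + √(19116 - 22656) = -4 + √(-3540) = -4 + 2*I*√885 ≈ -4.0 + 59.498*I)
k = 4/3 - 2*I*√885/3 (k = -(-4 + 2*I*√885)/3 = 4/3 - 2*I*√885/3 ≈ 1.3333 - 19.833*I)
k + A(9, 149) = (4/3 - 2*I*√885/3) - 1/142*9 = (4/3 - 2*I*√885/3) - 9/142 = 541/426 - 2*I*√885/3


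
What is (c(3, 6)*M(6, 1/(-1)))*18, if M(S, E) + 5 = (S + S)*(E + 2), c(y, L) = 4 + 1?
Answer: 630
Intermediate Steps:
c(y, L) = 5
M(S, E) = -5 + 2*S*(2 + E) (M(S, E) = -5 + (S + S)*(E + 2) = -5 + (2*S)*(2 + E) = -5 + 2*S*(2 + E))
(c(3, 6)*M(6, 1/(-1)))*18 = (5*(-5 + 4*6 + 2*6/(-1)))*18 = (5*(-5 + 24 + 2*(-1)*6))*18 = (5*(-5 + 24 - 12))*18 = (5*7)*18 = 35*18 = 630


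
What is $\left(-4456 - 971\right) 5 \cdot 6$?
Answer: $-162810$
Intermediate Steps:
$\left(-4456 - 971\right) 5 \cdot 6 = \left(-4456 - 971\right) 30 = \left(-5427\right) 30 = -162810$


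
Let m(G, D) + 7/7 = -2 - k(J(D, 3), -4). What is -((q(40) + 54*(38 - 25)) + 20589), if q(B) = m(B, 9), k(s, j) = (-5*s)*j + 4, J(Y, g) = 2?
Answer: -21244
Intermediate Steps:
k(s, j) = 4 - 5*j*s (k(s, j) = -5*j*s + 4 = 4 - 5*j*s)
m(G, D) = -47 (m(G, D) = -1 + (-2 - (4 - 5*(-4)*2)) = -1 + (-2 - (4 + 40)) = -1 + (-2 - 1*44) = -1 + (-2 - 44) = -1 - 46 = -47)
q(B) = -47
-((q(40) + 54*(38 - 25)) + 20589) = -((-47 + 54*(38 - 25)) + 20589) = -((-47 + 54*13) + 20589) = -((-47 + 702) + 20589) = -(655 + 20589) = -1*21244 = -21244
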